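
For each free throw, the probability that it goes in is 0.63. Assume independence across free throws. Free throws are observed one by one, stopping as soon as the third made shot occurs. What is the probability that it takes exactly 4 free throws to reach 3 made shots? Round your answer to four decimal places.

0.2776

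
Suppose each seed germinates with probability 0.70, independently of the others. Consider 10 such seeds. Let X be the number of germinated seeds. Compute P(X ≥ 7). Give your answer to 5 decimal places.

0.64961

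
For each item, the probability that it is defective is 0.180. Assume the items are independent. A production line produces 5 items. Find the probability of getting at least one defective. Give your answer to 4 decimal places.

P(at least one) = 1 − P(none) = 1 − (1 − 0.18)^5
= 1 − 0.370740 = 0.629260

0.6293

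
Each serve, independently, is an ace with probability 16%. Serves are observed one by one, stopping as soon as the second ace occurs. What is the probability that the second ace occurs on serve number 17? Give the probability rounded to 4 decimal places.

Y = trial on which the second success occurs; negative binomial, r=2, p=0.16.
P(Y=17) = C(16,1) · p^2 · (1−p)^15
= 16 · 0.0256 · 0.073146 = 0.029961

0.0300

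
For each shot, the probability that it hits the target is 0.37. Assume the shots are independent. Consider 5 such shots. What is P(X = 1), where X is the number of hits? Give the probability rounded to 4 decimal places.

0.2914

X ~ Binomial(n=5, p=0.37).
P(X=1) = C(5,1) · p^1 · (1−p)^4
= 5 · 0.37 · 0.15753 = 0.291430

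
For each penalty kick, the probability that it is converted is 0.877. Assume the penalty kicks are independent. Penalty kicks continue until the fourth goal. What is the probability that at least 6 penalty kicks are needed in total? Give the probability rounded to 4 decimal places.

Needing more than 5 penalty kicks ⇔ fewer than 4 successes in the first 5. With X ~ Binomial(5, 0.877), P(Y > 5) = P(X ≤ 3).
  k=0: C(5,0)·0.877^0·0.123^5 = 0.000028
  k=1: C(5,1)·0.877^1·0.123^4 = 0.001004
  k=2: C(5,2)·0.877^2·0.123^3 = 0.014312
  k=3: C(5,3)·0.877^3·0.123^2 = 0.102049
P(X ≤ 3) = 0.117393

0.1174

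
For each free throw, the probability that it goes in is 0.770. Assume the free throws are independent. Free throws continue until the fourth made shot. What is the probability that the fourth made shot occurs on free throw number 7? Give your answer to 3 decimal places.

Y = trial on which the fourth success occurs; negative binomial, r=4, p=0.77.
P(Y=7) = C(6,3) · p^4 · (1−p)^3
= 20 · 0.35153 · 0.012167 = 0.08554

0.086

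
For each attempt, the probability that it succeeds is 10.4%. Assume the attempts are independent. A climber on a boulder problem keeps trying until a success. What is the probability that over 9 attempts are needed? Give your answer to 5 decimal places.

Y = number of attempts to the first success; geometric, p = 0.104.
P(Y > 9) = P(first 9 all fail) = (1−p)^9 = 0.3721963

0.37220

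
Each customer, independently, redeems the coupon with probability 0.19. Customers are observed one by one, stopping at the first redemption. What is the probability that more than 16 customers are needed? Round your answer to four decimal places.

Y = number of customers to the first success; geometric, p = 0.19.
P(Y > 16) = P(first 16 all fail) = (1−p)^16 = 0.034337

0.0343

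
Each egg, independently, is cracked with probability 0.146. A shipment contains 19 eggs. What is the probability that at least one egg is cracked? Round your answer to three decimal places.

P(at least one) = 1 − P(none) = 1 − (1 − 0.146)^19
= 1 − 0.04985 = 0.95015

0.950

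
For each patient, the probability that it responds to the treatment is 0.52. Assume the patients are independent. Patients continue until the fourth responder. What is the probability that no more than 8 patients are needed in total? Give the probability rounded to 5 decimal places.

Finishing within 8 patients ⇔ at least 4 successes in the first 8. With X ~ Binomial(8, 0.52), P(Y ≤ 8) = 1 − P(X ≤ 3).
  k=0: C(8,0)·0.52^0·0.48^8 = 0.0028179
  k=1: C(8,1)·0.52^1·0.48^7 = 0.0244220
  k=2: C(8,2)·0.52^2·0.48^6 = 0.0926002
  k=3: C(8,3)·0.52^3·0.48^5 = 0.2006339
1 − 0.3204741 = 0.6795259

0.67953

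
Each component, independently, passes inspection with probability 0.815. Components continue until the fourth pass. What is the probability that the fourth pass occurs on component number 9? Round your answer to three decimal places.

Y = trial on which the fourth success occurs; negative binomial, r=4, p=0.815.
P(Y=9) = C(8,3) · p^4 · (1−p)^5
= 56 · 0.44119 · 0.0002167 = 0.00535

0.005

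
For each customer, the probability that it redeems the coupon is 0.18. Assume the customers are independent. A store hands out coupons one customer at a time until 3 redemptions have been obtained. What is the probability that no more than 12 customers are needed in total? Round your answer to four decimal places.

0.3702

Finishing within 12 customers ⇔ at least 3 successes in the first 12. With X ~ Binomial(12, 0.18), P(Y ≤ 12) = 1 − P(X ≤ 2).
  k=0: C(12,0)·0.18^0·0.82^12 = 0.092420
  k=1: C(12,1)·0.18^1·0.82^11 = 0.243448
  k=2: C(12,2)·0.18^2·0.82^10 = 0.293919
1 − 0.629787 = 0.370213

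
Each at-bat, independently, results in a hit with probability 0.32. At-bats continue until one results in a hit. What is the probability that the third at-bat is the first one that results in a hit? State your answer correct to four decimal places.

0.1480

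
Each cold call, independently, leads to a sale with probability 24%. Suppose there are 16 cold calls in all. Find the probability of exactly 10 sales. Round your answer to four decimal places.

0.0010

X ~ Binomial(n=16, p=0.24).
P(X=10) = C(16,10) · p^10 · (1−p)^6
= 8008 · 6.3403e-07 · 0.1927 = 0.000978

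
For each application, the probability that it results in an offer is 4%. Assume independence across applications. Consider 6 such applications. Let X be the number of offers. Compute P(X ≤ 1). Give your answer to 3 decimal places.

0.978

X ~ Binomial(6, 0.04); P(X ≤ 1) = Σ C(6,k) p^k (1−p)^(6−k) over k:
  k=0: C(6,0)·0.04^0·0.96^6 = 0.78276
  k=1: C(6,1)·0.04^1·0.96^5 = 0.19569
Total = 0.97845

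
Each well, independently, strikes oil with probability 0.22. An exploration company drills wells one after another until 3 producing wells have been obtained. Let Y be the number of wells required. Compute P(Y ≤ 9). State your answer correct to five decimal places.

0.31579

Finishing within 9 wells ⇔ at least 3 successes in the first 9. With X ~ Binomial(9, 0.22), P(Y ≤ 9) = 1 − P(X ≤ 2).
  k=0: C(9,0)·0.22^0·0.78^9 = 0.1068689
  k=1: C(9,1)·0.22^1·0.78^8 = 0.2712826
  k=2: C(9,2)·0.22^2·0.78^7 = 0.3060625
1 − 0.6842140 = 0.3157860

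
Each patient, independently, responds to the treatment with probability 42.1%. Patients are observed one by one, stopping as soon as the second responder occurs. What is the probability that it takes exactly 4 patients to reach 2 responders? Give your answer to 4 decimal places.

0.1783

Y = trial on which the second success occurs; negative binomial, r=2, p=0.421.
P(Y=4) = C(3,1) · p^2 · (1−p)^2
= 3 · 0.17724 · 0.33524 = 0.178255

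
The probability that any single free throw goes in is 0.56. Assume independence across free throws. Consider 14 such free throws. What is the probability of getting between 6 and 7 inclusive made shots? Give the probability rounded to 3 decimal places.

0.319

X ~ Binomial(14, 0.56); P(6 ≤ X ≤ 7) = Σ C(14,k) p^k (1−p)^(14−k) over k:
  k=6: C(14,6)·0.56^6·0.44^8 = 0.13011
  k=7: C(14,7)·0.56^7·0.44^7 = 0.18925
Total = 0.31936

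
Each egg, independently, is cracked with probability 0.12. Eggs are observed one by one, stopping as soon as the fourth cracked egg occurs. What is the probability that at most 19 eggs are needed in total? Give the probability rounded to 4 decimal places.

0.1867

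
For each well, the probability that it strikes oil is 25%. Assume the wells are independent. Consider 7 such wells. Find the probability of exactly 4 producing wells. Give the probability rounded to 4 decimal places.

0.0577

X ~ Binomial(n=7, p=0.25).
P(X=4) = C(7,4) · p^4 · (1−p)^3
= 35 · 0.0039062 · 0.42188 = 0.057678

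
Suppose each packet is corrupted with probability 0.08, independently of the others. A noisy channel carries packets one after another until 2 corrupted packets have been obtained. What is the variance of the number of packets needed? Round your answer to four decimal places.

287.5000

Y = total packets until the second success; negative binomial with r=2, p=0.08.
Var(Y) = r(1−p)/p² = 2·0.92 / 0.08² = 287.500000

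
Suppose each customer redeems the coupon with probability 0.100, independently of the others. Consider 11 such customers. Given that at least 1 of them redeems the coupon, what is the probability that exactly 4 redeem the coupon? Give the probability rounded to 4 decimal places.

X ~ Binomial(11, 0.10). Want P(X=4 | X≥1) = P(X=4) / P(X≥1).
P(X=4) = C(11,4)·0.10^4·0.90^7 = 0.015784
P(X≥1) = 1 − 0.313811 = 0.686189
Ratio = 0.015784 / 0.686189 = 0.023002

0.0230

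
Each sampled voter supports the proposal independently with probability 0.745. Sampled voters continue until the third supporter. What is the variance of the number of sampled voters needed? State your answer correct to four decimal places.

1.3783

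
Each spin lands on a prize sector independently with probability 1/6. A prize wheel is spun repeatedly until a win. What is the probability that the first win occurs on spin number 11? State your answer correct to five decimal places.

0.02692

Geometric (trials to first success), p = 0.166667.
P(Y = 11) = (1−p)^10 · p = 0.16151 · 0.166667 = 0.0269176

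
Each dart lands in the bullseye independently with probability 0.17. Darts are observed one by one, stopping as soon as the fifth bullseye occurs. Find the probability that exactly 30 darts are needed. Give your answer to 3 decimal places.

Y = trial on which the fifth success occurs; negative binomial, r=5, p=0.17.
P(Y=30) = C(29,4) · p^5 · (1−p)^25
= 23751 · 0.00014199 · 0.0094831 = 0.03198

0.032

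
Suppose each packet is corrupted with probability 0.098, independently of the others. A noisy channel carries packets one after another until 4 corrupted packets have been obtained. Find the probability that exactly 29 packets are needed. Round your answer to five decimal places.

Y = trial on which the fourth success occurs; negative binomial, r=4, p=0.098.
P(Y=29) = C(28,3) · p^4 · (1−p)^25
= 3276 · 9.2237e-05 · 0.075886 = 0.0229304

0.02293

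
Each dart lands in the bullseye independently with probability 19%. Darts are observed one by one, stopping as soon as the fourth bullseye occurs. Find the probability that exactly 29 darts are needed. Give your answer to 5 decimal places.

Y = trial on which the fourth success occurs; negative binomial, r=4, p=0.19.
P(Y=29) = C(28,3) · p^4 · (1−p)^25
= 3276 · 0.0013032 · 0.0051538 = 0.0220031

0.02200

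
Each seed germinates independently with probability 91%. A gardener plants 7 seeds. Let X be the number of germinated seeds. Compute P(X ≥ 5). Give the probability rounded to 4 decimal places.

0.9807

X ~ Binomial(7, 0.91); P(X ≥ 5) = Σ C(7,k) p^k (1−p)^(7−k) over k:
  k=5: C(7,5)·0.91^5·0.09^2 = 0.106148
  k=6: C(7,6)·0.91^6·0.09^1 = 0.357758
  k=7: C(7,7)·0.91^7·0.09^0 = 0.516761
Total = 0.980667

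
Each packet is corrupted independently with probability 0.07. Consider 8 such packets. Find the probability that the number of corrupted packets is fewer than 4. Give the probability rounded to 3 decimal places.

X ~ Binomial(8, 0.07); P(X ≤ 3) = Σ C(8,k) p^k (1−p)^(8−k) over k:
  k=0: C(8,0)·0.07^0·0.93^8 = 0.55958
  k=1: C(8,1)·0.07^1·0.93^7 = 0.33695
  k=2: C(8,2)·0.07^2·0.93^6 = 0.08877
  k=3: C(8,3)·0.07^3·0.93^5 = 0.01336
Total = 0.99866

0.999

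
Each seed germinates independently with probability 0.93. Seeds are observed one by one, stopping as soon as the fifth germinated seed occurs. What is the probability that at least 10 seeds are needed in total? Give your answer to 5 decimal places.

0.00017

Needing more than 9 seeds ⇔ fewer than 5 successes in the first 9. With X ~ Binomial(9, 0.93), P(Y > 9) = P(X ≤ 4).
  k=0: C(9,0)·0.93^0·0.07^9 = 0.0000000
  k=1: C(9,1)·0.93^1·0.07^8 = 0.0000000
  k=2: C(9,2)·0.93^2·0.07^7 = 0.0000003
  k=3: C(9,3)·0.93^3·0.07^6 = 0.0000079
  k=4: C(9,4)·0.93^4·0.07^5 = 0.0001584
P(X ≤ 4) = 0.0001666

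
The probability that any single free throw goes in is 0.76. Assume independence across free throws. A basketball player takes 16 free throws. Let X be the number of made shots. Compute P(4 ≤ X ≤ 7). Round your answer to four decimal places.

0.0056

X ~ Binomial(16, 0.76); P(4 ≤ X ≤ 7) = Σ C(16,k) p^k (1−p)^(16−k) over k:
  k=4: C(16,4)·0.76^4·0.24^12 = 0.000022
  k=5: C(16,5)·0.76^5·0.24^11 = 0.000169
  k=6: C(16,6)·0.76^6·0.24^10 = 0.000978
  k=7: C(16,7)·0.76^7·0.24^9 = 0.004426
Total = 0.005595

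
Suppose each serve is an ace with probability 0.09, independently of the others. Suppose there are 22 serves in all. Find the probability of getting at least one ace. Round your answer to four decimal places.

P(at least one) = 1 − P(none) = 1 − (1 − 0.09)^22
= 1 − 0.125577 = 0.874423

0.8744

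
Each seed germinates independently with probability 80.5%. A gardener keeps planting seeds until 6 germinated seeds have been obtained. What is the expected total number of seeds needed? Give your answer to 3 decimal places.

7.453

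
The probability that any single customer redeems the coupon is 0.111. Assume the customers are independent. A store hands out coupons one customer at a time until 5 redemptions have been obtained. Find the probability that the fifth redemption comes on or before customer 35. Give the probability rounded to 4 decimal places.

Finishing within 35 customers ⇔ at least 5 successes in the first 35. With X ~ Binomial(35, 0.111), P(Y ≤ 35) = 1 − P(X ≤ 4).
  k=0: C(35,0)·0.111^0·0.889^35 = 0.016277
  k=1: C(35,1)·0.111^1·0.889^34 = 0.071130
  k=2: C(35,2)·0.111^2·0.889^33 = 0.150981
  k=3: C(35,3)·0.111^3·0.889^32 = 0.207365
  k=4: C(35,4)·0.111^4·0.889^31 = 0.207131
1 − 0.652883 = 0.347117

0.3471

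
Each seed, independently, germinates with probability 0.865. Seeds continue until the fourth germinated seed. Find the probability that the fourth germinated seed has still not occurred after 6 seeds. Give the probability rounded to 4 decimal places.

0.0358

Needing more than 6 seeds ⇔ fewer than 4 successes in the first 6. With X ~ Binomial(6, 0.865), P(Y > 6) = P(X ≤ 3).
  k=0: C(6,0)·0.865^0·0.135^6 = 0.000006
  k=1: C(6,1)·0.865^1·0.135^5 = 0.000233
  k=2: C(6,2)·0.865^2·0.135^4 = 0.003728
  k=3: C(6,3)·0.865^3·0.135^3 = 0.031848
P(X ≤ 3) = 0.035814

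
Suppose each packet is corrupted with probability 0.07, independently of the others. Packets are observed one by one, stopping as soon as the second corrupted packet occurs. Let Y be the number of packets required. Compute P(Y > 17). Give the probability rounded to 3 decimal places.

Needing more than 17 packets ⇔ fewer than 2 successes in the first 17. With X ~ Binomial(17, 0.07), P(Y > 17) = P(X ≤ 1).
  k=0: C(17,0)·0.07^0·0.93^17 = 0.29121
  k=1: C(17,1)·0.07^1·0.93^16 = 0.37263
P(X ≤ 1) = 0.66384

0.664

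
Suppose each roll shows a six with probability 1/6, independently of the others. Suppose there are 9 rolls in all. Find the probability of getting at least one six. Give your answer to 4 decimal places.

0.8062

P(at least one) = 1 − P(none) = 1 − (1 − 0.166667)^9
= 1 − 0.193807 = 0.806193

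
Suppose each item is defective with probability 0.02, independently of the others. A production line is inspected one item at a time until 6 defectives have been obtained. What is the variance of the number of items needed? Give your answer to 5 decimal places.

14700.00000

Y = total items until the sixth success; negative binomial with r=6, p=0.02.
Var(Y) = r(1−p)/p² = 6·0.98 / 0.02² = 14700.0000000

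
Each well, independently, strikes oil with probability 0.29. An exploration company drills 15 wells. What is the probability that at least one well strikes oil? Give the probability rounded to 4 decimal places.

P(at least one) = 1 − P(none) = 1 − (1 − 0.29)^15
= 1 − 0.005873 = 0.994127

0.9941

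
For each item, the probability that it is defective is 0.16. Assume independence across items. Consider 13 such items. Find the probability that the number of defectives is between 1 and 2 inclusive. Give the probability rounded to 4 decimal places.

0.5501

X ~ Binomial(13, 0.16); P(1 ≤ X ≤ 2) = Σ C(13,k) p^k (1−p)^(13−k) over k:
  k=1: C(13,1)·0.16^1·0.84^12 = 0.256693
  k=2: C(13,2)·0.16^2·0.84^11 = 0.293364
Total = 0.550057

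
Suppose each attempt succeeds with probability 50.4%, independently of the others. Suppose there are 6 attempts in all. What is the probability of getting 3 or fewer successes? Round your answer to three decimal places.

0.649

X ~ Binomial(6, 0.504); P(X ≤ 3) = Σ C(6,k) p^k (1−p)^(6−k) over k:
  k=0: C(6,0)·0.504^0·0.496^6 = 0.01489
  k=1: C(6,1)·0.504^1·0.496^5 = 0.09078
  k=2: C(6,2)·0.504^2·0.496^4 = 0.23061
  k=3: C(6,3)·0.504^3·0.496^3 = 0.31244
Total = 0.64872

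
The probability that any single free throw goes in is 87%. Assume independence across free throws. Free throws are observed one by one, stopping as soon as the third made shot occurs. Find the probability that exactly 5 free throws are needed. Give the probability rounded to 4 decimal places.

0.0668

Y = trial on which the third success occurs; negative binomial, r=3, p=0.87.
P(Y=5) = C(4,2) · p^3 · (1−p)^2
= 6 · 0.6585 · 0.0169 = 0.066772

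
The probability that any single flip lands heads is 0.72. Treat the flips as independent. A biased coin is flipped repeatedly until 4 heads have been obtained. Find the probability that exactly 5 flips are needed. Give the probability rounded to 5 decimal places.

Y = trial on which the fourth success occurs; negative binomial, r=4, p=0.72.
P(Y=5) = C(4,3) · p^4 · (1−p)^1
= 4 · 0.26874 · 0.28 = 0.3009872

0.30099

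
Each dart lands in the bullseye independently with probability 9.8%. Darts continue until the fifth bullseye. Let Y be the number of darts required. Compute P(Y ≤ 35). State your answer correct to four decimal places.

0.2556

Finishing within 35 darts ⇔ at least 5 successes in the first 35. With X ~ Binomial(35, 0.098), P(Y ≤ 35) = 1 − P(X ≤ 4).
  k=0: C(35,0)·0.098^0·0.902^35 = 0.027054
  k=1: C(35,1)·0.098^1·0.902^34 = 0.102877
  k=2: C(35,2)·0.098^2·0.902^33 = 0.190014
  k=3: C(35,3)·0.098^3·0.902^32 = 0.227090
  k=4: C(35,4)·0.098^4·0.902^31 = 0.197382
1 − 0.744415 = 0.255585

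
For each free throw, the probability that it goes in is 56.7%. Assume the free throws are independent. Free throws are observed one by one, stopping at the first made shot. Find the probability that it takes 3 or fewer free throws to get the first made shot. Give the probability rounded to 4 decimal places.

Y = number of free throws to the first success; geometric, p = 0.567.
P(Y ≤ 3) = 1 − (1−p)^3 = 1 − 0.081183 = 0.918817

0.9188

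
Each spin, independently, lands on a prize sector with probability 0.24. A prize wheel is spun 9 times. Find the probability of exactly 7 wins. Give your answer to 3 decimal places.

0.001

X ~ Binomial(n=9, p=0.24).
P(X=7) = C(9,7) · p^7 · (1−p)^2
= 36 · 4.5865e-05 · 0.5776 = 0.00095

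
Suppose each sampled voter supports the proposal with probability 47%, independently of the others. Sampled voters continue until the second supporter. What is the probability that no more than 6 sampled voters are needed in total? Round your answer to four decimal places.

0.8599

Finishing within 6 sampled voters ⇔ at least 2 successes in the first 6. With X ~ Binomial(6, 0.47), P(Y ≤ 6) = 1 − P(X ≤ 1).
  k=0: C(6,0)·0.47^0·0.53^6 = 0.022164
  k=1: C(6,1)·0.47^1·0.53^5 = 0.117931
1 − 0.140095 = 0.859905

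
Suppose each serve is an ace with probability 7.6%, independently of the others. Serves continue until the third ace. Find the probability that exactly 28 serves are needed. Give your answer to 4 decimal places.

Y = trial on which the third success occurs; negative binomial, r=3, p=0.076.
P(Y=28) = C(27,2) · p^3 · (1−p)^25
= 351 · 0.00043898 · 0.13861 = 0.021357

0.0214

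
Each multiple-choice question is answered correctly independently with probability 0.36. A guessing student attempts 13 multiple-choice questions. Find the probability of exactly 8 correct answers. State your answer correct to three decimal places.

X ~ Binomial(n=13, p=0.36).
P(X=8) = C(13,8) · p^8 · (1−p)^5
= 1287 · 0.00028211 · 0.10737 = 0.03899

0.039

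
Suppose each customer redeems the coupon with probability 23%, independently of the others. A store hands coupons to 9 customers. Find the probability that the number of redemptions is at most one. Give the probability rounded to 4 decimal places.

0.3509

X ~ Binomial(9, 0.23); P(X ≤ 1) = Σ C(9,k) p^k (1−p)^(9−k) over k:
  k=0: C(9,0)·0.23^0·0.77^9 = 0.095152
  k=1: C(9,1)·0.23^1·0.77^8 = 0.255797
Total = 0.350949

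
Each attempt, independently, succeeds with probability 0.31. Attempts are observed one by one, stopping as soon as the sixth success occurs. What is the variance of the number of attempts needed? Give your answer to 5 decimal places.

Y = total attempts until the sixth success; negative binomial with r=6, p=0.31.
Var(Y) = r(1−p)/p² = 6·0.69 / 0.31² = 43.0801249

43.08012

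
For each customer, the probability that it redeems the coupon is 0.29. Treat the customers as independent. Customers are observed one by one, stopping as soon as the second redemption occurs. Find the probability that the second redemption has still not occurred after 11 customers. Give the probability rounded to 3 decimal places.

Needing more than 11 customers ⇔ fewer than 2 successes in the first 11. With X ~ Binomial(11, 0.29), P(Y > 11) = P(X ≤ 1).
  k=0: C(11,0)·0.29^0·0.71^11 = 0.02311
  k=1: C(11,1)·0.29^1·0.71^10 = 0.10384
P(X ≤ 1) = 0.12695

0.127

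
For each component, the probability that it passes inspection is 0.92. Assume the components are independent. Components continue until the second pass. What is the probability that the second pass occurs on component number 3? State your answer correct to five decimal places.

0.13542

Y = trial on which the second success occurs; negative binomial, r=2, p=0.92.
P(Y=3) = C(2,1) · p^2 · (1−p)^1
= 2 · 0.8464 · 0.08 = 0.1354240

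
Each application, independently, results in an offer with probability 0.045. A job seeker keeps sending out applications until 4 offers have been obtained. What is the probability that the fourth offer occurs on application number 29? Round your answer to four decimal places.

0.0042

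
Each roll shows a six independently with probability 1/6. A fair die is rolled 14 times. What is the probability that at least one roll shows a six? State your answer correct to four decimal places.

0.9221

P(at least one) = 1 − P(none) = 1 − (1 − 0.166667)^14
= 1 − 0.077887 = 0.922113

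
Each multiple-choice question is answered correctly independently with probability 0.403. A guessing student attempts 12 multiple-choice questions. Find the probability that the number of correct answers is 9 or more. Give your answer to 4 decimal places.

X ~ Binomial(12, 0.403); P(X ≥ 9) = Σ C(12,k) p^k (1−p)^(12−k) over k:
  k=9: C(12,9)·0.403^9·0.597^3 = 0.013125
  k=10: C(12,10)·0.403^10·0.597^2 = 0.002658
  k=11: C(12,11)·0.403^11·0.597^1 = 0.000326
  k=12: C(12,12)·0.403^12·0.597^0 = 0.000018
Total = 0.016127

0.0161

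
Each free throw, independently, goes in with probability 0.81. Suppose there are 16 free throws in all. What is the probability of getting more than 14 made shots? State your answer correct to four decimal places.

0.1632

X ~ Binomial(16, 0.81); P(X ≥ 15) = Σ C(16,k) p^k (1−p)^(16−k) over k:
  k=15: C(16,15)·0.81^15·0.19^1 = 0.128869
  k=16: C(16,16)·0.81^16·0.19^0 = 0.034337
Total = 0.163206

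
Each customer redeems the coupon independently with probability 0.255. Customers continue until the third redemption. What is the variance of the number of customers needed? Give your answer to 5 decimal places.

Y = total customers until the third success; negative binomial with r=3, p=0.255.
Var(Y) = r(1−p)/p² = 3·0.745 / 0.255² = 34.3713956

34.37140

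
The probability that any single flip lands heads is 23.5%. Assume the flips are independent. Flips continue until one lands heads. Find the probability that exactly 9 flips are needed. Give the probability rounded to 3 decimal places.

0.028

Geometric (trials to first success), p = 0.235.
P(Y = 9) = (1−p)^8 · p = 0.1173 · 0.235 = 0.02757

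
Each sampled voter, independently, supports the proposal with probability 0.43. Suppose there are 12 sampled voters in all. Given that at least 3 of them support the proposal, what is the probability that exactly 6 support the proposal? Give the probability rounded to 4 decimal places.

X ~ Binomial(12, 0.43). Want P(X=6 | X≥3) = P(X=6) / P(X≥3).
P(X=6) = C(12,6)·0.43^6·0.57^6 = 0.200323
P(X≥3) = 1 − 0.001176 − 0.010648 − 0.044180 = 0.943995
Ratio = 0.200323 / 0.943995 = 0.212208

0.2122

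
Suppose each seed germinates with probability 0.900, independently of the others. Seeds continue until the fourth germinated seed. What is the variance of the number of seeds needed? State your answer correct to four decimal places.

0.4938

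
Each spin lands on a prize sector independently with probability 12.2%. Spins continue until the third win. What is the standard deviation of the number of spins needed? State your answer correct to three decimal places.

Y = total spins until the third success; negative binomial with r=3, p=0.122.
SD(Y) = √[r(1−p)/p²] = √(176.96856) = 13.30295

13.303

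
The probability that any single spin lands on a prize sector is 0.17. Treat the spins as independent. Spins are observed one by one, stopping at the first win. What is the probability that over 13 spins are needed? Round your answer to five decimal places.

Y = number of spins to the first success; geometric, p = 0.17.
P(Y > 13) = P(first 13 all fail) = (1−p)^13 = 0.0887187

0.08872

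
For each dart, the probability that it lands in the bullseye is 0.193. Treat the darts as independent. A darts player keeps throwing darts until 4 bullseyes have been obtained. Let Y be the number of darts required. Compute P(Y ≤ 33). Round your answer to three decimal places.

0.904

Finishing within 33 darts ⇔ at least 4 successes in the first 33. With X ~ Binomial(33, 0.193), P(Y ≤ 33) = 1 − P(X ≤ 3).
  k=0: C(33,0)·0.193^0·0.807^33 = 0.00084
  k=1: C(33,1)·0.193^1·0.807^32 = 0.00667
  k=2: C(33,2)·0.193^2·0.807^31 = 0.02552
  k=3: C(33,3)·0.193^3·0.807^30 = 0.06306
1 − 0.09609 = 0.90391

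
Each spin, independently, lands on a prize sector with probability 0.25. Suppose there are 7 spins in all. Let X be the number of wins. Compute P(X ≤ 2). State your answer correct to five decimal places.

X ~ Binomial(7, 0.25); P(X ≤ 2) = Σ C(7,k) p^k (1−p)^(7−k) over k:
  k=0: C(7,0)·0.25^0·0.75^7 = 0.1334839
  k=1: C(7,1)·0.25^1·0.75^6 = 0.3114624
  k=2: C(7,2)·0.25^2·0.75^5 = 0.3114624
Total = 0.7564087

0.75641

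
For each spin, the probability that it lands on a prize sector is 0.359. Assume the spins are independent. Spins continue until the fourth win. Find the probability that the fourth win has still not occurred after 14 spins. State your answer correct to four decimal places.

0.2003

Needing more than 14 spins ⇔ fewer than 4 successes in the first 14. With X ~ Binomial(14, 0.359), P(Y > 14) = P(X ≤ 3).
  k=0: C(14,0)·0.359^0·0.641^14 = 0.001977
  k=1: C(14,1)·0.359^1·0.641^13 = 0.015502
  k=2: C(14,2)·0.359^2·0.641^12 = 0.056432
  k=3: C(14,3)·0.359^3·0.641^11 = 0.126422
P(X ≤ 3) = 0.200333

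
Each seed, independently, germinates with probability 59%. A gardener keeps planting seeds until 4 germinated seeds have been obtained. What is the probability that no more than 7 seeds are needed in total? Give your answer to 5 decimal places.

0.69062

Finishing within 7 seeds ⇔ at least 4 successes in the first 7. With X ~ Binomial(7, 0.59), P(Y ≤ 7) = 1 − P(X ≤ 3).
  k=0: C(7,0)·0.59^0·0.41^7 = 0.0019475
  k=1: C(7,1)·0.59^1·0.41^6 = 0.0196179
  k=2: C(7,2)·0.59^2·0.41^5 = 0.0846920
  k=3: C(7,3)·0.59^3·0.41^4 = 0.2031232
1 − 0.3093807 = 0.6906193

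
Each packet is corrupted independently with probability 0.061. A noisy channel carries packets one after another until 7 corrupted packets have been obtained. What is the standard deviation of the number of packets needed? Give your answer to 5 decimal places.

42.02928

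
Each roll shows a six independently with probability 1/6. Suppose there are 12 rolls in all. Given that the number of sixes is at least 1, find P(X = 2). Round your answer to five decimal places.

X ~ Binomial(12, 0.166667). Want P(X=2 | X≥1) = P(X=2) / P(X≥1).
P(X=2) = C(12,2)·0.166667^2·0.833333^10 = 0.2960936
P(X≥1) = 1 − 0.1121567 = 0.8878433
Ratio = 0.2960936 / 0.8878433 = 0.3334975

0.33350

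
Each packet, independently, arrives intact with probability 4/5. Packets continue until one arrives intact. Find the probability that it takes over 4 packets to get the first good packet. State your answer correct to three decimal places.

0.002

Y = number of packets to the first success; geometric, p = 0.80.
P(Y > 4) = P(first 4 all fail) = (1−p)^4 = 0.00160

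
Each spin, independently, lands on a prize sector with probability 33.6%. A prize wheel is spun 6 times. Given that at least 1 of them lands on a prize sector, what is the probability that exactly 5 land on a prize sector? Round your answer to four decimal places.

X ~ Binomial(6, 0.336). Want P(X=5 | X≥1) = P(X=5) / P(X≥1).
P(X=5) = C(6,5)·0.336^5·0.664^1 = 0.017061
P(X≥1) = 1 − 0.085705 = 0.914295
Ratio = 0.017061 / 0.914295 = 0.018661

0.0187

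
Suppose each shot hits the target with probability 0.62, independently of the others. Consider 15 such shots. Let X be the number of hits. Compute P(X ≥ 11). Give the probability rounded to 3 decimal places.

0.267

X ~ Binomial(15, 0.62); P(X ≥ 11) = Σ C(15,k) p^k (1−p)^(15−k) over k:
  k=11: C(15,11)·0.62^11·0.38^4 = 0.14811
  k=12: C(15,12)·0.62^12·0.38^3 = 0.08055
  k=13: C(15,13)·0.62^13·0.38^2 = 0.03033
  k=14: C(15,14)·0.62^14·0.38^1 = 0.00707
  k=15: C(15,15)·0.62^15·0.38^0 = 0.00077
Total = 0.26682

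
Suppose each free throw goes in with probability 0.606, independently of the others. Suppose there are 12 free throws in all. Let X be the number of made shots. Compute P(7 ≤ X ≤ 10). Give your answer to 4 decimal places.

0.6594

X ~ Binomial(12, 0.606); P(7 ≤ X ≤ 10) = Σ C(12,k) p^k (1−p)^(12−k) over k:
  k=7: C(12,7)·0.606^7·0.394^5 = 0.225691
  k=8: C(12,8)·0.606^8·0.394^4 = 0.216956
  k=9: C(12,9)·0.606^9·0.394^3 = 0.148308
  k=10: C(12,10)·0.606^10·0.394^2 = 0.068433
Total = 0.659388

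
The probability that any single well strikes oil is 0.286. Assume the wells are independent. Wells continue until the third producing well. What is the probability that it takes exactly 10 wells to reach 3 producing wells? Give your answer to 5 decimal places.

0.07967

Y = trial on which the third success occurs; negative binomial, r=3, p=0.286.
P(Y=10) = C(9,2) · p^3 · (1−p)^7
= 36 · 0.023394 · 0.094599 = 0.0796688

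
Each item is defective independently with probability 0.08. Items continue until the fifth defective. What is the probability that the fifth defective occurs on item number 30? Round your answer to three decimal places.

0.010

Y = trial on which the fifth success occurs; negative binomial, r=5, p=0.08.
P(Y=30) = C(29,4) · p^5 · (1−p)^25
= 23751 · 3.2768e-06 · 0.12436 = 0.00968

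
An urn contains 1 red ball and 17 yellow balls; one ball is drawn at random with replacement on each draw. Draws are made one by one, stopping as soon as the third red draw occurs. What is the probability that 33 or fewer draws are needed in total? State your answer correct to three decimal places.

0.277

Finishing within 33 draws ⇔ at least 3 successes in the first 33. With X ~ Binomial(33, 0.055556), P(Y ≤ 33) = 1 − P(X ≤ 2).
  k=0: C(33,0)·0.055556^0·0.944444^33 = 0.15164
  k=1: C(33,1)·0.055556^1·0.944444^32 = 0.29437
  k=2: C(33,2)·0.055556^2·0.944444^31 = 0.27705
1 − 0.72306 = 0.27694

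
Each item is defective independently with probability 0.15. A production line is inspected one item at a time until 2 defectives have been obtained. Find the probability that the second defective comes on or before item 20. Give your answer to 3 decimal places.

0.824

Finishing within 20 items ⇔ at least 2 successes in the first 20. With X ~ Binomial(20, 0.15), P(Y ≤ 20) = 1 − P(X ≤ 1).
  k=0: C(20,0)·0.15^0·0.85^20 = 0.03876
  k=1: C(20,1)·0.15^1·0.85^19 = 0.13680
1 − 0.17556 = 0.82444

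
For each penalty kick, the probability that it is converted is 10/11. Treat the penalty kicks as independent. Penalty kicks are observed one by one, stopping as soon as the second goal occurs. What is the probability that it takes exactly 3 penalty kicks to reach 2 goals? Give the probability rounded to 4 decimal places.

Y = trial on which the second success occurs; negative binomial, r=2, p=0.909091.
P(Y=3) = C(2,1) · p^2 · (1−p)^1
= 2 · 0.82645 · 0.090909 = 0.150263

0.1503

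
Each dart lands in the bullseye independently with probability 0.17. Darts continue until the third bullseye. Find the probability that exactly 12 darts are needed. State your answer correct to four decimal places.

Y = trial on which the third success occurs; negative binomial, r=3, p=0.17.
P(Y=12) = C(11,2) · p^3 · (1−p)^9
= 55 · 0.004913 · 0.18694 = 0.050514

0.0505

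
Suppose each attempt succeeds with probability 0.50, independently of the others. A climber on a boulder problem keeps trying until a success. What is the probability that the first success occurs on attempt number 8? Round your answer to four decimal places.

Geometric (trials to first success), p = 0.50.
P(Y = 8) = (1−p)^7 · p = 0.0078125 · 0.50 = 0.003906

0.0039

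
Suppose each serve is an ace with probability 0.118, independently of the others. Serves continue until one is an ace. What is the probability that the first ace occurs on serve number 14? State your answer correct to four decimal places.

Geometric (trials to first success), p = 0.118.
P(Y = 14) = (1−p)^13 · p = 0.19548 · 0.118 = 0.023066

0.0231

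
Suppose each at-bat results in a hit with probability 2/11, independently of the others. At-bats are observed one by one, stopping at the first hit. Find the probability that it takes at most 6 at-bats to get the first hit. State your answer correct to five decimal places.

Y = number of at-bats to the first success; geometric, p = 0.181818.
P(Y ≤ 6) = 1 − (1−p)^6 = 1 − 0.2999846 = 0.7000154

0.70002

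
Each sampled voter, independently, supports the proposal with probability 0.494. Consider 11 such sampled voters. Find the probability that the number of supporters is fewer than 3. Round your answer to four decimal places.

X ~ Binomial(11, 0.494); P(X ≤ 2) = Σ C(11,k) p^k (1−p)^(11−k) over k:
  k=0: C(11,0)·0.494^0·0.506^11 = 0.000557
  k=1: C(11,1)·0.494^1·0.506^10 = 0.005979
  k=2: C(11,2)·0.494^2·0.506^9 = 0.029186
Total = 0.035721

0.0357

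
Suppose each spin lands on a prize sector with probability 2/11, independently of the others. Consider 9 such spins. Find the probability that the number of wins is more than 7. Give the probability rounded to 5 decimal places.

0.00001

X ~ Binomial(9, 0.181818); P(X ≥ 8) = Σ C(9,k) p^k (1−p)^(9−k) over k:
  k=8: C(9,8)·0.181818^8·0.818182^1 = 0.0000088
  k=9: C(9,9)·0.181818^9·0.818182^0 = 0.0000002
Total = 0.0000090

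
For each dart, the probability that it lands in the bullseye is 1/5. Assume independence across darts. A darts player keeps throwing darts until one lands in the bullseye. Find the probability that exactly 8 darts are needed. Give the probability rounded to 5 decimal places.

0.04194

Geometric (trials to first success), p = 0.20.
P(Y = 8) = (1−p)^7 · p = 0.20972 · 0.20 = 0.0419430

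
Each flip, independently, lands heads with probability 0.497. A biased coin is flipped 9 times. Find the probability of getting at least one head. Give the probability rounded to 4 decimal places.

0.9979

P(at least one) = 1 − P(none) = 1 − (1 − 0.497)^9
= 1 − 0.002061 = 0.997939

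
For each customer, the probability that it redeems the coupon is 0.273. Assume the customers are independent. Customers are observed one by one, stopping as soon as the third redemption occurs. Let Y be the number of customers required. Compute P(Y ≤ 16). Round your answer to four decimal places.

0.8543

Finishing within 16 customers ⇔ at least 3 successes in the first 16. With X ~ Binomial(16, 0.273), P(Y ≤ 16) = 1 − P(X ≤ 2).
  k=0: C(16,0)·0.273^0·0.727^16 = 0.006089
  k=1: C(16,1)·0.273^1·0.727^15 = 0.036585
  k=2: C(16,2)·0.273^2·0.727^14 = 0.103036
1 − 0.145710 = 0.854290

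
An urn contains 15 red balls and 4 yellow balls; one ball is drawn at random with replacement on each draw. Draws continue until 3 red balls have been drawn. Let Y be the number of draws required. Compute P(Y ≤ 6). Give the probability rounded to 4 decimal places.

0.9796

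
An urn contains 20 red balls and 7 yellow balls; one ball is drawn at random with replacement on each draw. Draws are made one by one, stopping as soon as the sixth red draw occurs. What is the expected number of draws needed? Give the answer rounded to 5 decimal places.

8.10000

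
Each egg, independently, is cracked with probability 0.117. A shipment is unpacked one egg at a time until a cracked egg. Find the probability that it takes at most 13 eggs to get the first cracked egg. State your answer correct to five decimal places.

0.80162

Y = number of eggs to the first success; geometric, p = 0.117.
P(Y ≤ 13) = 1 − (1−p)^13 = 1 − 0.1983760 = 0.8016240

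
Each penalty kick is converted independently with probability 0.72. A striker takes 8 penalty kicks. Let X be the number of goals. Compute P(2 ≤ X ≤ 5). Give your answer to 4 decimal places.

X ~ Binomial(8, 0.72); P(2 ≤ X ≤ 5) = Σ C(8,k) p^k (1−p)^(8−k) over k:
  k=2: C(8,2)·0.72^2·0.28^6 = 0.006995
  k=3: C(8,3)·0.72^3·0.28^5 = 0.035973
  k=4: C(8,4)·0.72^4·0.28^4 = 0.115627
  k=5: C(8,5)·0.72^5·0.28^3 = 0.237862
Total = 0.396457

0.3965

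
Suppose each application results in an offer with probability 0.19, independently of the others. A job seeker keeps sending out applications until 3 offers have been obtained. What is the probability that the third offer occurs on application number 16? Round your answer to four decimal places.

0.0465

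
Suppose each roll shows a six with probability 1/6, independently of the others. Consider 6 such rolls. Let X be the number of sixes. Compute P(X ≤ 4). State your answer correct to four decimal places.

0.9993

X ~ Binomial(6, 0.166667); P(X ≤ 4) = Σ C(6,k) p^k (1−p)^(6−k) over k:
  k=0: C(6,0)·0.166667^0·0.833333^6 = 0.334898
  k=1: C(6,1)·0.166667^1·0.833333^5 = 0.401878
  k=2: C(6,2)·0.166667^2·0.833333^4 = 0.200939
  k=3: C(6,3)·0.166667^3·0.833333^3 = 0.053584
  k=4: C(6,4)·0.166667^4·0.833333^2 = 0.008038
Total = 0.999336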